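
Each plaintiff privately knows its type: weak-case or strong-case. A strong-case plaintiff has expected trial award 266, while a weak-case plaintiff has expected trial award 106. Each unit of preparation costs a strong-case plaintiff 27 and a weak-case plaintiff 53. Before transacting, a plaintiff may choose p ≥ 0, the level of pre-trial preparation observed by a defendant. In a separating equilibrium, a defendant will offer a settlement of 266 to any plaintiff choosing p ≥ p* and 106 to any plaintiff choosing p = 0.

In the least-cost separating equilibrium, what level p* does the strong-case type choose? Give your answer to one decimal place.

3.0

A weak-case plaintiff choosing p = 0 receives 106.
Imitating at p* instead would pay 266 at cost 53·p*, netting 266 − 53·p*.
Indifference: 106 = 266 − 53·p*, so p* = (266 − 106) / 53 ≈ 3.0.
This is the weak-case type's binding incentive-compatibility constraint; any p ≥ 3.0 sustains separation on that side.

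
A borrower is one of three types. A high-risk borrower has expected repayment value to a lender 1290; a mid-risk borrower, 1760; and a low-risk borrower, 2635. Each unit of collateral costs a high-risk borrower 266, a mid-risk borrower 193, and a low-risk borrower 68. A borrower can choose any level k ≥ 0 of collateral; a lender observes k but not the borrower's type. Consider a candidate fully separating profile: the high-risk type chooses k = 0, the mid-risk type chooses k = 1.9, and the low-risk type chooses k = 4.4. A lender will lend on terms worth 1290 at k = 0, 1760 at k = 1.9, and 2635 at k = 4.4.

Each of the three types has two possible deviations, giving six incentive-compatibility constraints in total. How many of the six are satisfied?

4

High-risk (own payoff 1290): to k=1.9 gives 1760 − 266×1.9 = 1254.6 → no gain ✓; to k=4.4 gives 2635 − 266×4.4 = 1464.6 → profitable ✗.
Mid-risk (own payoff 1760 − 193×1.9 = 1393.3): to k=0 gives 1290 → no gain ✓; to k=4.4 gives 2635 − 193×4.4 = 1785.8 → profitable ✗.
Low-risk (own payoff 2635 − 68×4.4 = 2335.8): to k=0 gives 1290 → no gain ✓; to k=1.9 gives 1760 − 68×1.9 = 1630.8 → no gain ✓.
4 of the 6 constraints hold; not an equilibrium.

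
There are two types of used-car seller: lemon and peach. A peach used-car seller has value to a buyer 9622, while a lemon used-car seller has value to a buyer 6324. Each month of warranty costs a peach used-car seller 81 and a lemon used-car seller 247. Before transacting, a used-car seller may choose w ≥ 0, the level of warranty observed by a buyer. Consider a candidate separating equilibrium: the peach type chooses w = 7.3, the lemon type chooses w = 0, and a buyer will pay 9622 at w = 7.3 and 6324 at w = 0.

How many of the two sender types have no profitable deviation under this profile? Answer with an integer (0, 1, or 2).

Lemon type: stay at 0 → 6324; mimic → 9622 − 247 × 7.3 = 7818.9. IC fails (6324 < 7818.9).
Peach type: signal → 9622 − 81 × 7.3 = 9030.7; deviate to 0 → 6324. IC holds (9030.7 ≥ 6324).
1 of 2 constraints hold, so this profile is not an equilibrium.

1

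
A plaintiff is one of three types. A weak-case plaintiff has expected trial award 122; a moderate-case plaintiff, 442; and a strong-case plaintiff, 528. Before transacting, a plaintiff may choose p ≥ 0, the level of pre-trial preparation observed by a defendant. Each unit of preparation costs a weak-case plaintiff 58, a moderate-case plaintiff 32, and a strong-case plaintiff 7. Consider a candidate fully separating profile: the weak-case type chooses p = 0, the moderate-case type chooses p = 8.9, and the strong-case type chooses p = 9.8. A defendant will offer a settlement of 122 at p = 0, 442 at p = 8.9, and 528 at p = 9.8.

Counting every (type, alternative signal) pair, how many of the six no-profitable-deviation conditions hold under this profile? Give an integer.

5

Strong-case (own payoff 528 − 7×9.8 = 459.4): to p=0 gives 122 → no gain ✓; to p=8.9 gives 442 − 7×8.9 = 379.7 → no gain ✓.
Moderate-case (own payoff 442 − 32×8.9 = 157.2): to p=0 gives 122 → no gain ✓; to p=9.8 gives 528 − 32×9.8 = 214.4 → profitable ✗.
Weak-case (own payoff 122): to p=8.9 gives 442 − 58×8.9 = -74.2 → no gain ✓; to p=9.8 gives 528 − 58×9.8 = -40.4 → no gain ✓.
5 of the 6 constraints hold; not an equilibrium.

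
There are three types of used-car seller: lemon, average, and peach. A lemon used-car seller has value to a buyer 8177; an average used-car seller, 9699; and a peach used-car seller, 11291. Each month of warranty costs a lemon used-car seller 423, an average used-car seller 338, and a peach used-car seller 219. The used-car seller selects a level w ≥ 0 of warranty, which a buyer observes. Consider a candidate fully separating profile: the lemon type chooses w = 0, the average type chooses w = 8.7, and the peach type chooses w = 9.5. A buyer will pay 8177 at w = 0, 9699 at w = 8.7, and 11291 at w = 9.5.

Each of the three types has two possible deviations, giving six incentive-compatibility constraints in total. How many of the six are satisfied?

4

Lemon (own payoff 8177): to w=8.7 gives 9699 − 423×8.7 = 6018.9 → no gain ✓; to w=9.5 gives 11291 − 423×9.5 = 7272.5 → no gain ✓.
Average (own payoff 9699 − 338×8.7 = 6758.4): to w=0 gives 8177 → profitable ✗; to w=9.5 gives 11291 − 338×9.5 = 8080 → profitable ✗.
Peach (own payoff 11291 − 219×9.5 = 9210.5): to w=0 gives 8177 → no gain ✓; to w=8.7 gives 9699 − 219×8.7 = 7793.7 → no gain ✓.
4 of the 6 constraints hold; not an equilibrium.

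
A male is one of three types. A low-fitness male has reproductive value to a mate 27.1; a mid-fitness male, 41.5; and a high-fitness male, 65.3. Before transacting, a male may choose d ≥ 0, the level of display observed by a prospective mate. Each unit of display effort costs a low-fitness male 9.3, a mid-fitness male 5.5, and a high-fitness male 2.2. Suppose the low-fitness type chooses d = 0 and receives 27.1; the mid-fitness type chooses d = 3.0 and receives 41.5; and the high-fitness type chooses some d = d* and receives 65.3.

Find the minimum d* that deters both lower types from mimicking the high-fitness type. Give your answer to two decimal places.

Low-fitness type (on-path payoff 27.1) won't mimic when 27.1 ≥ 65.3 − 9.3·d*, i.e. d* ≥ 4.11.
Mid-fitness type (on-path payoff 41.5 − 5.5×3.0 = 25) won't mimic when 25 ≥ 65.3 − 5.5·d*, i.e. d* ≥ 7.33.
Both must hold, so d* = max(4.11, 7.33) = 7.33. The mid-fitness type's constraint binds.

7.33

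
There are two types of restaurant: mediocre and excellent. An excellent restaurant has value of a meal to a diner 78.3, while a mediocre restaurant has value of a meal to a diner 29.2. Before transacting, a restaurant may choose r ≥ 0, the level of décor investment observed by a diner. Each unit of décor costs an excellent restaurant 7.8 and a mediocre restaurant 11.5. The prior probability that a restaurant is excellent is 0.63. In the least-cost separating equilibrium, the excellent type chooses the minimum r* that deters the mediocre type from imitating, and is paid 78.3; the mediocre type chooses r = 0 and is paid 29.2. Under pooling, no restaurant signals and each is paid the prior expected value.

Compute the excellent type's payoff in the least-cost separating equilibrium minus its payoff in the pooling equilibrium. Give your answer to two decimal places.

-15.14

Least-cost separating signal: r* solves 29.2 = 78.3 − 11.5·r*, so r* = (78.3 − 29.2)/11.5 ≈ 4.2696.
Excellent type's separating payoff: 78.3 − 7.8 × r* = 78.3 − 7.8 × (78.3 − 29.2)/11.5 = 78.3 − 382.98/11.5 ≈ 44.9974.
Pooling payoff: 0.63 × 78.3 + 0.37 × 29.2 = 60.133.
Difference: 44.9974 − 60.133 = -15.1356, i.e. -15.14 to two decimal places.
The excellent type would prefer the pooling outcome.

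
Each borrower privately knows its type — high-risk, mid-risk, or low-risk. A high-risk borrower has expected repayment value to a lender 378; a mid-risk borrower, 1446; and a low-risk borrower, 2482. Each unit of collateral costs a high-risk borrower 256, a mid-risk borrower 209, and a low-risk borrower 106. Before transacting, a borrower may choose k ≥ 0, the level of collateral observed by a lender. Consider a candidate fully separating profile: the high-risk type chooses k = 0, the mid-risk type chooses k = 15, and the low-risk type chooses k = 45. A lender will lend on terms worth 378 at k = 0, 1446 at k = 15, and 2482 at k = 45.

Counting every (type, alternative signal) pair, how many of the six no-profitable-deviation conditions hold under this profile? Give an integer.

Mid-risk (own payoff 1446 − 209×15 = -1689): to k=0 gives 378 → profitable ✗; to k=45 gives 2482 − 209×45 = -6923 → no gain ✓.
High-risk (own payoff 378): to k=15 gives 1446 − 256×15 = -2394 → no gain ✓; to k=45 gives 2482 − 256×45 = -9038 → no gain ✓.
Low-risk (own payoff 2482 − 106×45 = -2288): to k=0 gives 378 → profitable ✗; to k=15 gives 1446 − 106×15 = -144 → profitable ✗.
3 of the 6 constraints hold; not an equilibrium.

3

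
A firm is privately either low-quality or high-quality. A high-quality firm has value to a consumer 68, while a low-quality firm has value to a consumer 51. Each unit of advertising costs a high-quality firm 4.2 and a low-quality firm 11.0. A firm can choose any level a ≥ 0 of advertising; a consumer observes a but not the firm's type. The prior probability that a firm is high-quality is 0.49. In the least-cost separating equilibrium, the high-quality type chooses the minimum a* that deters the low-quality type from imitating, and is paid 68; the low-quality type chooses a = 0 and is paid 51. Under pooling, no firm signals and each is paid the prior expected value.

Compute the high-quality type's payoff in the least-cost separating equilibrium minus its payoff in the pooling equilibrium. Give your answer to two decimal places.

2.18

Least-cost separating signal: a* solves 51 = 68 − 11.0·a*, so a* = (68 − 51)/11.0 ≈ 1.5455.
High-quality type's separating payoff: 68 − 4.2 × a* = 68 − 4.2 × (68 − 51)/11.0 = 68 − 71.4/11.0 ≈ 61.5091.
Pooling payoff: 0.49 × 68 + 0.51 × 51 = 59.33.
Difference: 61.5091 − 59.33 = 2.1791, i.e. 2.18 to two decimal places.
The high-quality type prefers to separate.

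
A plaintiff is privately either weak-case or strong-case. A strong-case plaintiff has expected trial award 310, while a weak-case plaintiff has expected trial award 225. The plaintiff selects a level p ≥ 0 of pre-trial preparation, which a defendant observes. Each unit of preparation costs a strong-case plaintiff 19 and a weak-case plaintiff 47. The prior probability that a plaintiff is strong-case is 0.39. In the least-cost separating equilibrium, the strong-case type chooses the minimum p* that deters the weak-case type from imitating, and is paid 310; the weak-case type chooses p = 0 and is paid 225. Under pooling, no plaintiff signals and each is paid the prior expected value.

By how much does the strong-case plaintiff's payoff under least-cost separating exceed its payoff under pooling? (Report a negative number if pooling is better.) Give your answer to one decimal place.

17.5

Least-cost separating signal: p* solves 225 = 310 − 47·p*, so p* = (310 − 225)/47 ≈ 1.8085.
Strong-case type's separating payoff: 310 − 19 × p* = 310 − 19 × (310 − 225)/47 = 310 − 1615/47 ≈ 275.638.
Pooling payoff: 0.39 × 310 + 0.61 × 225 = 258.15.
Difference: 275.638 − 258.15 = 17.488, i.e. 17.5 to one decimal place.
The strong-case type prefers to separate.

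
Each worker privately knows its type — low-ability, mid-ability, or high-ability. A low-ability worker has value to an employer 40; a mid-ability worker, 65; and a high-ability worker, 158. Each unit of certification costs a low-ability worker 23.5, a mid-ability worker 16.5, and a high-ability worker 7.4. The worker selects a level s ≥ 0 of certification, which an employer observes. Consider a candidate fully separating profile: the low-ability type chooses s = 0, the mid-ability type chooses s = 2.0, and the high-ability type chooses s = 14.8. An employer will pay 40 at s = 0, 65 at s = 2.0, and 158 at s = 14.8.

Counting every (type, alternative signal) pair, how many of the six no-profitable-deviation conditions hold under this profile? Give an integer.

4

Low-ability (own payoff 40): to s=2.0 gives 65 − 23.5×2.0 = 18 → no gain ✓; to s=14.8 gives 158 − 23.5×14.8 = -189.8 → no gain ✓.
Mid-ability (own payoff 65 − 16.5×2.0 = 32): to s=0 gives 40 → profitable ✗; to s=14.8 gives 158 − 16.5×14.8 = -86.2 → no gain ✓.
High-ability (own payoff 158 − 7.4×14.8 = 48.48): to s=0 gives 40 → no gain ✓; to s=2.0 gives 65 − 7.4×2.0 = 50.2 → profitable ✗.
4 of the 6 constraints hold; not an equilibrium.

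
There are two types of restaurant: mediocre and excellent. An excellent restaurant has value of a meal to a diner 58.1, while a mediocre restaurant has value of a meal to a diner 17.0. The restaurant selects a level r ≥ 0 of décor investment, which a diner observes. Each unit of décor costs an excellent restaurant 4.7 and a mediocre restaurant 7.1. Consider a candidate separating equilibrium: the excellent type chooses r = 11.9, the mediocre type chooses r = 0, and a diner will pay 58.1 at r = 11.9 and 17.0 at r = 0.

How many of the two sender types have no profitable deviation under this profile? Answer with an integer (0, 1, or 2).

1

Mediocre type: stay at 0 → 17.0; mimic → 58.1 − 7.1 × 11.9 = -26.39. IC holds (17.0 ≥ -26.39).
Excellent type: signal → 58.1 − 4.7 × 11.9 = 2.17; deviate to 0 → 17.0. IC fails (2.17 < 17.0).
1 of 2 constraints hold, so this profile is not an equilibrium.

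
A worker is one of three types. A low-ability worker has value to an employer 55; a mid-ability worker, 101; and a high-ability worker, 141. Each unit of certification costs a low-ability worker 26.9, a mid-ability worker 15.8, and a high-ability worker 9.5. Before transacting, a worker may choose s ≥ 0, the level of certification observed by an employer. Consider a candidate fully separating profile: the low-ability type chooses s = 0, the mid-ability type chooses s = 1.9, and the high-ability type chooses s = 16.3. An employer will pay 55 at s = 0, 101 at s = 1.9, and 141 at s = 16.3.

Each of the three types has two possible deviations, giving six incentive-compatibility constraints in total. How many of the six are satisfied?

High-ability (own payoff 141 − 9.5×16.3 = -13.85): to s=0 gives 55 → profitable ✗; to s=1.9 gives 101 − 9.5×1.9 = 82.95 → profitable ✗.
Mid-ability (own payoff 101 − 15.8×1.9 = 70.98): to s=0 gives 55 → no gain ✓; to s=16.3 gives 141 − 15.8×16.3 = -116.54 → no gain ✓.
Low-ability (own payoff 55): to s=1.9 gives 101 − 26.9×1.9 = 49.89 → no gain ✓; to s=16.3 gives 141 − 26.9×16.3 = -297.47 → no gain ✓.
4 of the 6 constraints hold; not an equilibrium.

4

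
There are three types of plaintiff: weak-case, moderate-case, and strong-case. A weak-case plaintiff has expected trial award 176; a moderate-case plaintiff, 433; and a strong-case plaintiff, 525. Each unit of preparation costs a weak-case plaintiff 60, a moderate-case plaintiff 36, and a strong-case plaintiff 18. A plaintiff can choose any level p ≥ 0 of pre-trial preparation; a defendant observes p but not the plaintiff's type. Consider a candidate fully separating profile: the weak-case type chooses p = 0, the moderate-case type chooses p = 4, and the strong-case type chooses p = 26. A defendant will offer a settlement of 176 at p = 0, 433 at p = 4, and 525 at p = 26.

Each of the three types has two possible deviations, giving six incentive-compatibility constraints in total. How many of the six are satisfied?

Moderate-case (own payoff 433 − 36×4 = 289): to p=0 gives 176 → no gain ✓; to p=26 gives 525 − 36×26 = -411 → no gain ✓.
Weak-case (own payoff 176): to p=4 gives 433 − 60×4 = 193 → profitable ✗; to p=26 gives 525 − 60×26 = -1035 → no gain ✓.
Strong-case (own payoff 525 − 18×26 = 57): to p=0 gives 176 → profitable ✗; to p=4 gives 433 − 18×4 = 361 → profitable ✗.
3 of the 6 constraints hold; not an equilibrium.

3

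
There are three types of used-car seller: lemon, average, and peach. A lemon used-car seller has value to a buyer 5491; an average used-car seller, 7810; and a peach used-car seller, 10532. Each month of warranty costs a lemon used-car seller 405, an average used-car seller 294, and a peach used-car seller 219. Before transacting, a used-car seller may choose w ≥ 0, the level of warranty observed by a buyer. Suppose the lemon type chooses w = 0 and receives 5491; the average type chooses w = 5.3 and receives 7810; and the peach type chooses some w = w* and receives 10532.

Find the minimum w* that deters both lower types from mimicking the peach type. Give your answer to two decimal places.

Average type (on-path payoff 7810 − 294×5.3 = 6251.8) won't mimic when 6251.8 ≥ 10532 − 294·w*, i.e. w* ≥ 14.56.
Lemon type (on-path payoff 5491) won't mimic when 5491 ≥ 10532 − 405·w*, i.e. w* ≥ 12.45.
Both must hold, so w* = max(12.45, 14.56) = 14.56. The average type's constraint binds.

14.56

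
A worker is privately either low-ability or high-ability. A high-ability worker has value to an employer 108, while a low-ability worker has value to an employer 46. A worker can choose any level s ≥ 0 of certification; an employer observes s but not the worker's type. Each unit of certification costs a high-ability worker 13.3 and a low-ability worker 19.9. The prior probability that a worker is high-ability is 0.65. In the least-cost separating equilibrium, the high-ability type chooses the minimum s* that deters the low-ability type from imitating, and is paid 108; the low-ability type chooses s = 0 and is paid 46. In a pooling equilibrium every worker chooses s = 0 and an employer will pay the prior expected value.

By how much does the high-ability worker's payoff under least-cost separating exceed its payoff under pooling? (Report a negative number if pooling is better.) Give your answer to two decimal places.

Least-cost separating signal: s* solves 46 = 108 − 19.9·s*, so s* = (108 − 46)/19.9 ≈ 3.1156.
High-ability type's separating payoff: 108 − 13.3 × s* = 108 − 13.3 × (108 − 46)/19.9 = 108 − 824.6/19.9 ≈ 66.5628.
Pooling payoff: 0.65 × 108 + 0.35 × 46 = 86.3.
Difference: 66.5628 − 86.3 = -19.7372, i.e. -19.74 to two decimal places.
The high-ability type would prefer the pooling outcome.

-19.74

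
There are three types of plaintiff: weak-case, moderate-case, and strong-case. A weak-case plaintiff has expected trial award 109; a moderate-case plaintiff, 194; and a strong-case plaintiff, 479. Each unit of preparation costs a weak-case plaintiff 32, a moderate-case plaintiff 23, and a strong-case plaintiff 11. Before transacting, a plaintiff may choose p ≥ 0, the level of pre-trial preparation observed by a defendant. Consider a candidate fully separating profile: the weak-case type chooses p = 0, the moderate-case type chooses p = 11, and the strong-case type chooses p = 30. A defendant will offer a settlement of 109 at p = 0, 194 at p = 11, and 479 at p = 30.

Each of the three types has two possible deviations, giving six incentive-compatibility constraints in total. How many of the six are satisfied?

Weak-case (own payoff 109): to p=11 gives 194 − 32×11 = -158 → no gain ✓; to p=30 gives 479 − 32×30 = -481 → no gain ✓.
Moderate-case (own payoff 194 − 23×11 = -59): to p=0 gives 109 → profitable ✗; to p=30 gives 479 − 23×30 = -211 → no gain ✓.
Strong-case (own payoff 479 − 11×30 = 149): to p=0 gives 109 → no gain ✓; to p=11 gives 194 − 11×11 = 73 → no gain ✓.
5 of the 6 constraints hold; not an equilibrium.

5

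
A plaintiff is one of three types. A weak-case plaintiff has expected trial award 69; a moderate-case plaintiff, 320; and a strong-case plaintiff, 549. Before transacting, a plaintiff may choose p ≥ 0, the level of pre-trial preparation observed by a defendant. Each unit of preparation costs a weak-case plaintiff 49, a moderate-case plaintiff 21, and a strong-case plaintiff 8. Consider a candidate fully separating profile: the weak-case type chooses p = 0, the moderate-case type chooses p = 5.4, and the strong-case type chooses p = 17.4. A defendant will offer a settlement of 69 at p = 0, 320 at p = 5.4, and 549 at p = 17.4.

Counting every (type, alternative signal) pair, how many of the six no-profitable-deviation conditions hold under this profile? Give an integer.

Moderate-case (own payoff 320 − 21×5.4 = 206.6): to p=0 gives 69 → no gain ✓; to p=17.4 gives 549 − 21×17.4 = 183.6 → no gain ✓.
Weak-case (own payoff 69): to p=5.4 gives 320 − 49×5.4 = 55.4 → no gain ✓; to p=17.4 gives 549 − 49×17.4 = -303.6 → no gain ✓.
Strong-case (own payoff 549 − 8×17.4 = 409.8): to p=0 gives 69 → no gain ✓; to p=5.4 gives 320 − 8×5.4 = 276.8 → no gain ✓.
6 of the 6 constraints hold; this profile is a separating equilibrium.

6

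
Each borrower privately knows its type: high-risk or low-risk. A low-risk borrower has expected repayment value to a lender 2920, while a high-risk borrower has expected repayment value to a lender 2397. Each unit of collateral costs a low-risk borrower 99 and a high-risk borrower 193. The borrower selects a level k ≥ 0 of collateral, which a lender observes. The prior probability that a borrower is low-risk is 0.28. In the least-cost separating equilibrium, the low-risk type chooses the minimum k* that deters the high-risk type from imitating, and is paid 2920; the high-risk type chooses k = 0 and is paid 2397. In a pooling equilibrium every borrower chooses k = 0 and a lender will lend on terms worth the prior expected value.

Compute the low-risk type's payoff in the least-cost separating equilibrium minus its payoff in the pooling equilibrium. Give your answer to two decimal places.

Least-cost separating signal: k* solves 2397 = 2920 − 193·k*, so k* = (2920 − 2397)/193 ≈ 2.7098.
Low-risk type's separating payoff: 2920 − 99 × k* = 2920 − 99 × (2920 − 2397)/193 = 2920 − 51777/193 ≈ 2651.7254.
Pooling payoff: 0.28 × 2920 + 0.72 × 2397 = 2543.44.
Difference: 2651.7254 − 2543.44 = 108.2854, i.e. 108.29 to two decimal places.
The low-risk type prefers to separate.

108.29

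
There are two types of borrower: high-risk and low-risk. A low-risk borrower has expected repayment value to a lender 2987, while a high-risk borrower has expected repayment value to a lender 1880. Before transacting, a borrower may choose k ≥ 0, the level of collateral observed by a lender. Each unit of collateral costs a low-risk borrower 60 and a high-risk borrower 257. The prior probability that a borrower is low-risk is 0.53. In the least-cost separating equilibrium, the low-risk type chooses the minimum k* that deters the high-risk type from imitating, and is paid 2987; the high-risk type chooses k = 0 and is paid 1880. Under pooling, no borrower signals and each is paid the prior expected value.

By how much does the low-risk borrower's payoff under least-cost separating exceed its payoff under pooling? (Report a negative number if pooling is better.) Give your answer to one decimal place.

Least-cost separating signal: k* solves 1880 = 2987 − 257·k*, so k* = (2987 − 1880)/257 ≈ 4.3074.
Low-risk type's separating payoff: 2987 − 60 × k* = 2987 − 60 × (2987 − 1880)/257 = 2987 − 66420/257 ≈ 2728.556.
Pooling payoff: 0.53 × 2987 + 0.47 × 1880 = 2466.71.
Difference: 2728.556 − 2466.71 = 261.846, i.e. 261.8 to one decimal place.
The low-risk type prefers to separate.

261.8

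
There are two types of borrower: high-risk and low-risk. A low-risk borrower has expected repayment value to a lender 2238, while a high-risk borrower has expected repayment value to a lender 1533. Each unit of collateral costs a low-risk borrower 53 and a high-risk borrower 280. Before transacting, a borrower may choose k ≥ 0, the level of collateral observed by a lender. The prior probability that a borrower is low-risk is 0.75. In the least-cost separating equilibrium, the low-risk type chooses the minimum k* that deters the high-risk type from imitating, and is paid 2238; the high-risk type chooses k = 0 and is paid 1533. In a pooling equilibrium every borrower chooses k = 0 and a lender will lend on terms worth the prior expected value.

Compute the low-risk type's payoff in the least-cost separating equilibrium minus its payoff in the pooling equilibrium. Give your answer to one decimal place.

Least-cost separating signal: k* solves 1533 = 2238 − 280·k*, so k* = (2238 − 1533)/280 ≈ 2.5179.
Low-risk type's separating payoff: 2238 − 53 × k* = 2238 − 53 × (2238 − 1533)/280 = 2238 − 37365/280 ≈ 2104.554.
Pooling payoff: 0.75 × 2238 + 0.25 × 1533 = 2061.75.
Difference: 2104.554 − 2061.75 = 42.804, i.e. 42.8 to one decimal place.
The low-risk type prefers to separate.

42.8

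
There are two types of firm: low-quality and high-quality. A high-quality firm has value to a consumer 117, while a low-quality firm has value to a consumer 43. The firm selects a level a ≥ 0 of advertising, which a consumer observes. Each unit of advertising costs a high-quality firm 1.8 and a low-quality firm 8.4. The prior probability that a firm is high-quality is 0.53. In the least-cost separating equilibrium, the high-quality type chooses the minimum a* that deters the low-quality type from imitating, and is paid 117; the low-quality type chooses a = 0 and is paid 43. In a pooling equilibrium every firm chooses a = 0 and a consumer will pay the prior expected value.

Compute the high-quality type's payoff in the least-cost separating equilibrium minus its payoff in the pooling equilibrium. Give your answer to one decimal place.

18.9

Least-cost separating signal: a* solves 43 = 117 − 8.4·a*, so a* = (117 − 43)/8.4 ≈ 8.8095.
High-quality type's separating payoff: 117 − 1.8 × a* = 117 − 1.8 × (117 − 43)/8.4 = 117 − 133.2/8.4 ≈ 101.143.
Pooling payoff: 0.53 × 117 + 0.47 × 43 = 82.22.
Difference: 101.143 − 82.22 = 18.923, i.e. 18.9 to one decimal place.
The high-quality type prefers to separate.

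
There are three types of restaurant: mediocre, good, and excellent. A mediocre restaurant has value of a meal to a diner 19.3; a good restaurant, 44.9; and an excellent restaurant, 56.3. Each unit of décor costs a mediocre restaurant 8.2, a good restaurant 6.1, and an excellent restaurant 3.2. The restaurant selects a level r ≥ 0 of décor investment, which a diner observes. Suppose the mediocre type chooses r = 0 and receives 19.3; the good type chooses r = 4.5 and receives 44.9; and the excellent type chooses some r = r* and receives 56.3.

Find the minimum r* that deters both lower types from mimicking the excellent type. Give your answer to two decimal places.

6.37

Good type (on-path payoff 44.9 − 6.1×4.5 = 17.45) won't mimic when 17.45 ≥ 56.3 − 6.1·r*, i.e. r* ≥ 6.37.
Mediocre type (on-path payoff 19.3) won't mimic when 19.3 ≥ 56.3 − 8.2·r*, i.e. r* ≥ 4.51.
Both must hold, so r* = max(4.51, 6.37) = 6.37. The good type's constraint binds.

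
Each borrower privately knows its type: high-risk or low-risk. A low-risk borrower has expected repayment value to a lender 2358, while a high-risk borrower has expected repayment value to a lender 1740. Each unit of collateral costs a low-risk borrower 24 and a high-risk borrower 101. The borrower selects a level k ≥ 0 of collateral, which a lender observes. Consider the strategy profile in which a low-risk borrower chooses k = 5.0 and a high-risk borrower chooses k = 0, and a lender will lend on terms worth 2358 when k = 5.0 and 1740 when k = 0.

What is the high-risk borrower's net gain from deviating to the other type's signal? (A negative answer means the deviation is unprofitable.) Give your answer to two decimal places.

Playing k = 0 the high-risk borrower receives 1740.
Deviating to k = 5.0 brings payment 2358 at cost 101 × 5.0 = 505, netting 1853.
Gain from deviating: 1853 − 1740 = 113.00.
The gain is positive, so the high-risk type's incentive-compatibility constraint is violated — this profile is not a separating equilibrium.

113.00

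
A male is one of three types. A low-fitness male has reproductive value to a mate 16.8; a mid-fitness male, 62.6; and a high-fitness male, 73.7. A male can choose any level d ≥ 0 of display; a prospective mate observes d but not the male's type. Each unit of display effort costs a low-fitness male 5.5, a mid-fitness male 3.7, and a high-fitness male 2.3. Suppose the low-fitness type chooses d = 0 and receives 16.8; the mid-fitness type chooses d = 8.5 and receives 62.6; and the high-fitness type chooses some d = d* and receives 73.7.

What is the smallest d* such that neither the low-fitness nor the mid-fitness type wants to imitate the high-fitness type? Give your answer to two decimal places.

Mid-fitness type (on-path payoff 62.6 − 3.7×8.5 = 31.15) won't mimic when 31.15 ≥ 73.7 − 3.7·d*, i.e. d* ≥ 11.50.
Low-fitness type (on-path payoff 16.8) won't mimic when 16.8 ≥ 73.7 − 5.5·d*, i.e. d* ≥ 10.35.
Both must hold, so d* = max(10.35, 11.50) = 11.50. The mid-fitness type's constraint binds.

11.50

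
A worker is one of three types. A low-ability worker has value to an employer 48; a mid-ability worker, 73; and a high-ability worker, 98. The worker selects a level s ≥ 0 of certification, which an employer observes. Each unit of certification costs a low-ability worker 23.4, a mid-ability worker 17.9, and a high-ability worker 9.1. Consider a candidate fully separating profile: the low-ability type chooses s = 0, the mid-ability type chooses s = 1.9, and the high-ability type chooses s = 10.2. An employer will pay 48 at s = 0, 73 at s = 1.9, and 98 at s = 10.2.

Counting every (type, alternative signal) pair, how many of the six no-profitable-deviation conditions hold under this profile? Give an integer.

3

Mid-ability (own payoff 73 − 17.9×1.9 = 38.99): to s=0 gives 48 → profitable ✗; to s=10.2 gives 98 − 17.9×10.2 = -84.58 → no gain ✓.
High-ability (own payoff 98 − 9.1×10.2 = 5.18): to s=0 gives 48 → profitable ✗; to s=1.9 gives 73 − 9.1×1.9 = 55.71 → profitable ✗.
Low-ability (own payoff 48): to s=1.9 gives 73 − 23.4×1.9 = 28.54 → no gain ✓; to s=10.2 gives 98 − 23.4×10.2 = -140.68 → no gain ✓.
3 of the 6 constraints hold; not an equilibrium.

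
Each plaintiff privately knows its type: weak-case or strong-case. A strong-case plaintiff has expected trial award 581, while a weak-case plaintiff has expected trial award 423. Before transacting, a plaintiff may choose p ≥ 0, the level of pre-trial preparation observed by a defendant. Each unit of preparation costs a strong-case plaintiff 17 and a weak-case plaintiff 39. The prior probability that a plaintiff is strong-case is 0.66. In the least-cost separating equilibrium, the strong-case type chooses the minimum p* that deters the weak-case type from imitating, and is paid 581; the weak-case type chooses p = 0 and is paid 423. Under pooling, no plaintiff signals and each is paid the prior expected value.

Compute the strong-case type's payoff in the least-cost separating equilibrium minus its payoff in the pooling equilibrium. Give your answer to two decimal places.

-15.15

Least-cost separating signal: p* solves 423 = 581 − 39·p*, so p* = (581 − 423)/39 ≈ 4.0513.
Strong-case type's separating payoff: 581 − 17 × p* = 581 − 17 × (581 − 423)/39 = 581 − 2686/39 ≈ 512.1282.
Pooling payoff: 0.66 × 581 + 0.34 × 423 = 527.28.
Difference: 512.1282 − 527.28 = -15.1518, i.e. -15.15 to two decimal places.
The strong-case type would prefer the pooling outcome.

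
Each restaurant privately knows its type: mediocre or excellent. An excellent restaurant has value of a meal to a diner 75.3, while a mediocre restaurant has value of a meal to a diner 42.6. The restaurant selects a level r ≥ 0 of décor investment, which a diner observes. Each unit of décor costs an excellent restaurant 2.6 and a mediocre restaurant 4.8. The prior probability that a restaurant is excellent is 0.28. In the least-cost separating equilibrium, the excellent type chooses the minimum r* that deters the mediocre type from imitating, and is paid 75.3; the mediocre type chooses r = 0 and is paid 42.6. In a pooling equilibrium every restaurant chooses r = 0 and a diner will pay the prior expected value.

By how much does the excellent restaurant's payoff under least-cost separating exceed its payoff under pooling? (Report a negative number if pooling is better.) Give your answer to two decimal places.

5.83

Least-cost separating signal: r* solves 42.6 = 75.3 − 4.8·r*, so r* = (75.3 − 42.6)/4.8 = 6.8125.
Excellent type's separating payoff: 75.3 − 2.6 × r* = 75.3 − 2.6 × (75.3 − 42.6)/4.8 = 75.3 − 85.02/4.8 = 57.5875.
Pooling payoff: 0.28 × 75.3 + 0.72 × 42.6 = 51.756.
Difference: 57.5875 − 51.756 = 5.8315, i.e. 5.83 to two decimal places.
The excellent type prefers to separate.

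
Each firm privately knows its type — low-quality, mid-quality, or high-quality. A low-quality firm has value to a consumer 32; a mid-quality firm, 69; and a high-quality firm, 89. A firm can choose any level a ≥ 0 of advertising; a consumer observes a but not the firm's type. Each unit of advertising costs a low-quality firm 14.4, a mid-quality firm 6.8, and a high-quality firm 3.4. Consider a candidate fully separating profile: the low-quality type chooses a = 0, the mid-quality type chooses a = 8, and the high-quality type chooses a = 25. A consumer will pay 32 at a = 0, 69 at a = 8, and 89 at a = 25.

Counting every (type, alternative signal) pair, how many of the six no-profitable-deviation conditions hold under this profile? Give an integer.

3

Mid-quality (own payoff 69 − 6.8×8 = 14.6): to a=0 gives 32 → profitable ✗; to a=25 gives 89 − 6.8×25 = -81 → no gain ✓.
Low-quality (own payoff 32): to a=8 gives 69 − 14.4×8 = -46.2 → no gain ✓; to a=25 gives 89 − 14.4×25 = -271 → no gain ✓.
High-quality (own payoff 89 − 3.4×25 = 4): to a=0 gives 32 → profitable ✗; to a=8 gives 69 − 3.4×8 = 41.8 → profitable ✗.
3 of the 6 constraints hold; not an equilibrium.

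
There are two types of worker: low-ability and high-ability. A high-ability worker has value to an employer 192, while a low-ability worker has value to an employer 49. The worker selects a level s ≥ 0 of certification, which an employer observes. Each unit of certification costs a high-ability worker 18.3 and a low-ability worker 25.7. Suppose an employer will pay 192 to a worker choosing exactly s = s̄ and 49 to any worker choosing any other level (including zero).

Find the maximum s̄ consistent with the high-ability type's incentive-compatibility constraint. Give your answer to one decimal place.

Choosing s̄ yields the high-ability type 192 − 18.3·s̄; choosing zero yields 49.
The high-ability type is indifferent at 192 − 18.3·s̄ = 49, i.e. s̄ = (192 − 49) / 18.3 ≈ 7.8.
For any s̄ above 7.8 the high-ability type would rather pool at zero, so separation collapses.

7.8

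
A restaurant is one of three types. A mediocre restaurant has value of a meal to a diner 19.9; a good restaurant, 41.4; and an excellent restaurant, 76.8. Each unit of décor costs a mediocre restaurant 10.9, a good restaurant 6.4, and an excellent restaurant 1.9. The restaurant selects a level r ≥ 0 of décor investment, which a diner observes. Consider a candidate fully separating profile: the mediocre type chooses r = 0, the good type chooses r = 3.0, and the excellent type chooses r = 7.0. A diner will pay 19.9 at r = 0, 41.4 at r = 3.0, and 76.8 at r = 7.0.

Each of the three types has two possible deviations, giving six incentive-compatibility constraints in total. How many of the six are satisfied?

5

Good (own payoff 41.4 − 6.4×3.0 = 22.2): to r=0 gives 19.9 → no gain ✓; to r=7.0 gives 76.8 − 6.4×7.0 = 32 → profitable ✗.
Excellent (own payoff 76.8 − 1.9×7.0 = 63.5): to r=0 gives 19.9 → no gain ✓; to r=3.0 gives 41.4 − 1.9×3.0 = 35.7 → no gain ✓.
Mediocre (own payoff 19.9): to r=3.0 gives 41.4 − 10.9×3.0 = 8.7 → no gain ✓; to r=7.0 gives 76.8 − 10.9×7.0 = 0.5 → no gain ✓.
5 of the 6 constraints hold; not an equilibrium.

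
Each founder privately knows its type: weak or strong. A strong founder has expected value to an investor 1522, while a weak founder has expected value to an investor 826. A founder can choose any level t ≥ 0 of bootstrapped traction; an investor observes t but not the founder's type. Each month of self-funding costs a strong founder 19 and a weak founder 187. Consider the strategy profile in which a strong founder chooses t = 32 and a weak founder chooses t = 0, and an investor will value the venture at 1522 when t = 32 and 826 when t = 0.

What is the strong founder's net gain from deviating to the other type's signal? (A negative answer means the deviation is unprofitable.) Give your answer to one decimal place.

Playing t = 32 the strong founder receives 1522 − 19 × 32 = 914.
Deviating to t = 0 yields 826 instead.
Gain from deviating: 826 − 914 = -88.0.
The gain is negative, so the strong type's incentive-compatibility constraint is satisfied.

-88.0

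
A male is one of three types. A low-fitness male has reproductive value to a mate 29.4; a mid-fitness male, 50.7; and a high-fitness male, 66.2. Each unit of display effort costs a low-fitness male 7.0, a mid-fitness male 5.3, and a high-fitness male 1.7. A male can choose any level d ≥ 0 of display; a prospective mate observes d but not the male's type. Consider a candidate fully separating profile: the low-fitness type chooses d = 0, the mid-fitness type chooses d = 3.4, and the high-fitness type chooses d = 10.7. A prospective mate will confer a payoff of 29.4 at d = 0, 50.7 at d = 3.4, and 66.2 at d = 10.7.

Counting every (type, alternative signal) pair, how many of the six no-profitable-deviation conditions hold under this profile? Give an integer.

6

Low-fitness (own payoff 29.4): to d=3.4 gives 50.7 − 7.0×3.4 = 26.9 → no gain ✓; to d=10.7 gives 66.2 − 7.0×10.7 = -8.7 → no gain ✓.
High-fitness (own payoff 66.2 − 1.7×10.7 = 48.01): to d=0 gives 29.4 → no gain ✓; to d=3.4 gives 50.7 − 1.7×3.4 = 44.92 → no gain ✓.
Mid-fitness (own payoff 50.7 − 5.3×3.4 = 32.68): to d=0 gives 29.4 → no gain ✓; to d=10.7 gives 66.2 − 5.3×10.7 = 9.49 → no gain ✓.
6 of the 6 constraints hold; this profile is a separating equilibrium.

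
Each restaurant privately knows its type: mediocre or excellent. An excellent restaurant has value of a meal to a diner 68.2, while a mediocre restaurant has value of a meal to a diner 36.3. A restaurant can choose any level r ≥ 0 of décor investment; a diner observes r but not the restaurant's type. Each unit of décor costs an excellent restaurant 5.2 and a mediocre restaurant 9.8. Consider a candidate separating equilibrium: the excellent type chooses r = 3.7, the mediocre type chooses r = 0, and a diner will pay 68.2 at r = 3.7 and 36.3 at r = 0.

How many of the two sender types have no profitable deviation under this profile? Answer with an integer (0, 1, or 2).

Excellent type: signal → 68.2 − 5.2 × 3.7 = 48.96; deviate to 0 → 36.3. IC holds (48.96 ≥ 36.3).
Mediocre type: stay at 0 → 36.3; mimic → 68.2 − 9.8 × 3.7 = 31.94. IC holds (36.3 ≥ 31.94).
2 of 2 constraints hold, so this is a separating equilibrium.

2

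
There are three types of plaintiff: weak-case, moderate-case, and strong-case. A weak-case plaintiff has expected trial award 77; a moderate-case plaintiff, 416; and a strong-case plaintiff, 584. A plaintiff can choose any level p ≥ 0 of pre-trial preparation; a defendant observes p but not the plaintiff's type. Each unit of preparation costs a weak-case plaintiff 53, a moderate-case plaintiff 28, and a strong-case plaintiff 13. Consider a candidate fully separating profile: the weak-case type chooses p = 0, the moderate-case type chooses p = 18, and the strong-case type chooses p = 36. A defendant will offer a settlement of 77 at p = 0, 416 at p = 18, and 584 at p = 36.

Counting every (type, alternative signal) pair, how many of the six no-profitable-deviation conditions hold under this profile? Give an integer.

4

Moderate-case (own payoff 416 − 28×18 = -88): to p=0 gives 77 → profitable ✗; to p=36 gives 584 − 28×36 = -424 → no gain ✓.
Weak-case (own payoff 77): to p=18 gives 416 − 53×18 = -538 → no gain ✓; to p=36 gives 584 − 53×36 = -1324 → no gain ✓.
Strong-case (own payoff 584 − 13×36 = 116): to p=0 gives 77 → no gain ✓; to p=18 gives 416 − 13×18 = 182 → profitable ✗.
4 of the 6 constraints hold; not an equilibrium.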